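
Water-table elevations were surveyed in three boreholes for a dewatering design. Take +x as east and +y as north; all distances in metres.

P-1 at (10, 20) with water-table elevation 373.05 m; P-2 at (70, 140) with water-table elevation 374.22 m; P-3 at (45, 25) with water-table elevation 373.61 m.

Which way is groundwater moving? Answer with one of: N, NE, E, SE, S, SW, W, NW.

Three-point gradient (reference P-1): Δ to P-2 = (60, 120, +1.17), Δ to P-3 = (35, 5, +0.56).
∂h/∂x = +0.01573, ∂h/∂y = +0.001885 (det = -3900).
Flow = −∇h = (-0.01573 east, -0.001885 north), which points west.

W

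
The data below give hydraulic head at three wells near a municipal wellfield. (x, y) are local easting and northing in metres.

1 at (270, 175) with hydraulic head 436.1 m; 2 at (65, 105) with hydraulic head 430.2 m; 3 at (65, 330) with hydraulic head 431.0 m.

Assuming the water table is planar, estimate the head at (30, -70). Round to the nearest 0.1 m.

With h = a·x + b·y + c and 1 as origin, the differences give:
  (-205)·a + (-70)·b = -5.9
  (-205)·a + 155·b = -5.1
Eliminate b (×155 and ×(-70), subtract): -46125·a = -1271.50 → a = ∂h/∂x = +0.02757
Back-substitute: b = ∂h/∂y = +0.003556.
h(30, -70) = 436.1 + (+0.02757)·(-240) + (+0.003556)·(-245) = 436.1 -6.616 -0.871 = 428.613 m.

428.6 m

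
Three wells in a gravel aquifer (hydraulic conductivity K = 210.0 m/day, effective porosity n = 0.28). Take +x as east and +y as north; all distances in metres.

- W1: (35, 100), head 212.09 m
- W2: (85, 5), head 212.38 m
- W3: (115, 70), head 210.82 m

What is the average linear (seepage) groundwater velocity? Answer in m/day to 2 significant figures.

Three-point gradient (reference W1): Δ to W2 = (50, -95, +0.29), Δ to W3 = (80, -30, -1.27).
∂h/∂x = -0.02120, ∂h/∂y = -0.01421 (det = 6100).
|∇h| = √(-0.02120² + -0.01421²) = 0.02552
Seepage velocity v = K·i/n = 210.0 × 0.02552 / 0.28 = 19.14 m/day.

19 m/day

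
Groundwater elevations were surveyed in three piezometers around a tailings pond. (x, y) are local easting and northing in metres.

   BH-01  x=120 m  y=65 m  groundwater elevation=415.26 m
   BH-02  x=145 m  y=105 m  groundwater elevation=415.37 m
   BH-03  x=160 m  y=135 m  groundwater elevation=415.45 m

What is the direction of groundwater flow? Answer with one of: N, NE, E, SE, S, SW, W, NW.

Differences from BH-01: to BH-02 (Δx, Δy, Δh) = (25, 40, +0.11); to BH-03 = (40, 70, +0.19).
Solve a·Δx + b·Δy = Δh: det = 25·70 − 40·40 = 150.
∂h/∂x = [(+0.11)·70 − (+0.19)·40] / 150 = +0.0006667
∂h/∂y = [25·(+0.19) − 40·(+0.11)] / 150 = +0.002333
Flow = −∇h = (-0.0006667 east, -0.002333 north), which points south.

S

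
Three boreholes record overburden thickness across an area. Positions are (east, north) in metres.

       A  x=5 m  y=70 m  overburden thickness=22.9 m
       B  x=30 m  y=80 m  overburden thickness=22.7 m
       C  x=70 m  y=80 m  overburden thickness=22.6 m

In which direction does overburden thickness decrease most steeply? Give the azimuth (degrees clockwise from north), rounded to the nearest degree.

010°

Three-point gradient (reference A): Δ to B = (25, 10, -0.2), Δ to C = (65, 10, -0.3).
∂d/∂x = -0.002500, ∂d/∂y = -0.01375 (det = -400).
Steepest decrease is along −∇f: components (+0.002500 E, +0.01375 N).
Azimuth = atan2(+0.002500, +0.01375) = 10.3° ≈ 010°.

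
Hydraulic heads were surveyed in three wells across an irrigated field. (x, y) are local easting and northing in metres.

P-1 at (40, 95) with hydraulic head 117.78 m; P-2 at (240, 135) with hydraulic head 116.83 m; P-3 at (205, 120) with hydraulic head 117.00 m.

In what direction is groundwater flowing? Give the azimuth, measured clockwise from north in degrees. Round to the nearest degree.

084°

Taking P-1 as reference: P-2−P-1 = (200, 40, -0.95); P-3−P-1 = (165, 25, -0.78).
Solve a·Δx + b·Δy = Δh: det = 200·25 − 165·40 = -1600.
∂h/∂x = [(-0.95)·25 − (-0.78)·40] / -1600 = -0.004656
∂h/∂y = [200·(-0.78) − 165·(-0.95)] / -1600 = -0.0004688
Flow direction (−∇h) has components (+0.004656 E, +0.0004688 N).
Azimuth = atan2(E, N) = atan2(+0.004656, +0.0004688) = 84.3° ≈ 084°.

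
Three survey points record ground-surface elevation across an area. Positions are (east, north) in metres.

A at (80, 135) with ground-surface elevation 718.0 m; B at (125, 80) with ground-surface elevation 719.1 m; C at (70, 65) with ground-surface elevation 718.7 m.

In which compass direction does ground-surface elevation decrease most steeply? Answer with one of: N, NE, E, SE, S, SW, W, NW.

NW

Taking A as reference: B−A = (45, -55, +1.1); C−A = (-10, -70, +0.7).
Solve a·Δx + b·Δy = Δz: det = 45·(-70) − (-10)·(-55) = -3700.
∂z/∂x = [(+1.1)·(-70) − (+0.7)·(-55)] / -3700 = +0.01041
∂z/∂y = [45·(+0.7) − (-10)·(+1.1)] / -3700 = -0.01149
Steepest decrease is along −∇f = (-0.01041 E, +0.01149 N) → northwest.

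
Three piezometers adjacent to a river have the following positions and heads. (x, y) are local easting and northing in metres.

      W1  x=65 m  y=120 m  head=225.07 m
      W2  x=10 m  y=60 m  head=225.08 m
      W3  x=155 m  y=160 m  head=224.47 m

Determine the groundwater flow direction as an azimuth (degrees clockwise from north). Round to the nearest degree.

With h = a·x + b·y + c and W1 as origin, the differences give:
  (-55)·a + (-60)·b = +0.01
  90·a + 40·b = -0.60
Eliminate b (×40 and ×(-60), subtract): 3200·a = -35.600 → a = ∂h/∂x = -0.01112
Back-substitute: b = ∂h/∂y = +0.01003.
Flow direction (−∇h) has components (+0.01112 E, -0.01003 N).
Azimuth = atan2(E, N) = atan2(+0.01112, -0.01003) = 132.0° ≈ 132°.

132°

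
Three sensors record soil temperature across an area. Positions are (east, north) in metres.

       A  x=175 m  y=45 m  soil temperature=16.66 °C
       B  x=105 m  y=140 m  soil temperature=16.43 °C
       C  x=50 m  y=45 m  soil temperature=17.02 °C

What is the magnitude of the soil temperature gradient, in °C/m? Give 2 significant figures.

0.0054 °C/m

Taking A as reference: B−A = (-70, 95, -0.23); C−A = (-125, 0, +0.36).
Determinant of the coordinate differences = (-70)·0 − (-125)·95 = 11875.
∂T/∂x = [(-0.23)·0 − (+0.36)·95] / 11875 = -0.002880
∂T/∂y = [(-70)·(+0.36) − (-125)·(-0.23)] / 11875 = -0.004543
|∇f| = √(-0.002880² + -0.004543²) = 0.005379 °C/m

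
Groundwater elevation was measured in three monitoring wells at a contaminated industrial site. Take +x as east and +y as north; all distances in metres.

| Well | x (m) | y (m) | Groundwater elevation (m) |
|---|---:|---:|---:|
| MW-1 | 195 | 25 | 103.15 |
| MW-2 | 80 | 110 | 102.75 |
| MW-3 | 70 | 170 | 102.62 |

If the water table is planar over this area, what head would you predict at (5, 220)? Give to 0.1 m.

102.4 m

With h = a·x + b·y + c and MW-1 as origin, the differences give:
  (-115)·a + 85·b = -0.40
  (-125)·a + 145·b = -0.53
Eliminate b (×145 and ×85, subtract): -6050·a = -12.950 → a = ∂h/∂x = +0.002140
Back-substitute: b = ∂h/∂y = -0.001810.
h(5, 220) = 103.15 + (+0.002140)·(-190) + (-0.001810)·(195) = 103.15 -0.407 -0.353 = 102.390 m.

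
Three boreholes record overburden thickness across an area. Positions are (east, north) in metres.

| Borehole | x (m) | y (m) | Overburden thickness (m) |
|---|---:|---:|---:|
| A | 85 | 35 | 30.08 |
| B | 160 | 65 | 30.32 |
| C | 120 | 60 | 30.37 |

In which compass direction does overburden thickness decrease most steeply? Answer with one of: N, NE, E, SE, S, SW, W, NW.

Three-point gradient (reference A): Δ to B = (75, 30, +0.24), Δ to C = (35, 25, +0.29).
∂d/∂x = -0.003273, ∂d/∂y = +0.01618 (det = 825).
Steepest decrease is along −∇f = (+0.003273 E, -0.01618 N) → south.

S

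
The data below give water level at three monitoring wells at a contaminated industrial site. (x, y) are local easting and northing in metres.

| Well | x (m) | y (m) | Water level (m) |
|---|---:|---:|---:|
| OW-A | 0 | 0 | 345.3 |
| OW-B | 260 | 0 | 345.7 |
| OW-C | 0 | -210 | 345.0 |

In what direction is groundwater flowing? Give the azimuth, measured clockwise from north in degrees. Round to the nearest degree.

227°

∂h/∂x = (345.7 − 345.3) / (260 − 0) = +0.001538
∂h/∂y = (345.0 − 345.3) / (-210 − 0) = +0.001429
Flow direction (−∇h) has components (-0.001538 E, -0.001429 N).
Azimuth = atan2(E, N) = atan2(-0.001538, -0.001429) = 227.1° ≈ 227°.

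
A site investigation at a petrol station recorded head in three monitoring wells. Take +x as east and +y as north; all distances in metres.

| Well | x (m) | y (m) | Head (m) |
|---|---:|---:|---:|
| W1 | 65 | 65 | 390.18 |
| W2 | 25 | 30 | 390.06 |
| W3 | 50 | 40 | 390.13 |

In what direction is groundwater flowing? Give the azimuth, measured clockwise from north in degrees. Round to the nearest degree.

261°

Three-point gradient (reference W1): Δ to W2 = (-40, -35, -0.12), Δ to W3 = (-15, -25, -0.05).
∂h/∂x = +0.002632, ∂h/∂y = +0.0004211 (det = 475).
Flow direction (−∇h) has components (-0.002632 E, -0.0004211 N).
Azimuth = atan2(E, N) = atan2(-0.002632, -0.0004211) = 260.9° ≈ 261°.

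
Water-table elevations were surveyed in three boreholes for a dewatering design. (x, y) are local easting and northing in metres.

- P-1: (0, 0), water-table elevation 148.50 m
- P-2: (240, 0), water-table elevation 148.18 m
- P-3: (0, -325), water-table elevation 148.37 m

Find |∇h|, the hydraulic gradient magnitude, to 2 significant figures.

∂h/∂x = (148.18 − 148.50) / (240 − 0) = -0.001333
∂h/∂y = (148.37 − 148.50) / (-325 − 0) = +0.0004000
|∇h| = √(-0.001333² + 0.0004000²) = 0.001392

0.0014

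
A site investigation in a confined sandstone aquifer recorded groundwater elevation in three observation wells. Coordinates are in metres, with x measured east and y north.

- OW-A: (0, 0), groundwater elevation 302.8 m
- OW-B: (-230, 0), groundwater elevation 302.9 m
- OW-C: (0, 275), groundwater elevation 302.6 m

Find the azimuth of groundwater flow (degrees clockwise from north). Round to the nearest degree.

031°

∂h/∂x = (302.9 − 302.8) / (-230 − 0) = -0.0004348
∂h/∂y = (302.6 − 302.8) / (275 − 0) = -0.0007273
Flow direction (−∇h) has components (+0.0004348 E, +0.0007273 N).
Azimuth = atan2(E, N) = atan2(+0.0004348, +0.0007273) = 30.9° ≈ 031°.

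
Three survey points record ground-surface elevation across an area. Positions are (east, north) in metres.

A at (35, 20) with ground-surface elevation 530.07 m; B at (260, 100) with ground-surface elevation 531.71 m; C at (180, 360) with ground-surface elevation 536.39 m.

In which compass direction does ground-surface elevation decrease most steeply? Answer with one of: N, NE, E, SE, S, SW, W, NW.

Taking A as reference: B−A = (225, 80, +1.64); C−A = (145, 340, +6.32).
Solve a·Δx + b·Δy = Δz: det = 225·340 − 145·80 = 64900.
∂z/∂x = [(+1.64)·340 − (+6.32)·80] / 64900 = +0.0008012
∂z/∂y = [225·(+6.32) − 145·(+1.64)] / 64900 = +0.01825
Steepest decrease is along −∇f = (-0.0008012 E, -0.01825 N) → south.

S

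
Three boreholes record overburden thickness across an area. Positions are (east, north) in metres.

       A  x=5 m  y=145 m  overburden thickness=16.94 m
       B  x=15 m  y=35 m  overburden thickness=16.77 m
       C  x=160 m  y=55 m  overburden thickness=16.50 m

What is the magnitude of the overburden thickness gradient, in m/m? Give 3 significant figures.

0.00246 m/m

With d = a·x + b·y + c and A as origin, the differences give:
  10·a + (-110)·b = -0.17
  155·a + (-90)·b = -0.44
Eliminate b (×(-90) and ×(-110), subtract): 16150·a = -33.100 → a = ∂d/∂x = -0.002050
Back-substitute: b = ∂d/∂y = +0.001359.
|∇f| = √(-0.002050² + 0.001359²) = 0.00246 m/m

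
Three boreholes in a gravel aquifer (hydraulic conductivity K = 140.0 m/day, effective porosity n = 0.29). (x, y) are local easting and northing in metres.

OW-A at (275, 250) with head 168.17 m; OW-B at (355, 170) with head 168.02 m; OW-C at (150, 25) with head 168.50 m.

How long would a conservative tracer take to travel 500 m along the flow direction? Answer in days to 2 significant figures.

480 days

Taking OW-A as reference: OW-B−OW-A = (80, -80, -0.15); OW-C−OW-A = (-125, -225, +0.33).
Solve a·Δx + b·Δy = Δh: det = 80·(-225) − (-125)·(-80) = -28000.
∂h/∂x = [(-0.15)·(-225) − (+0.33)·(-80)] / -28000 = -0.002148
∂h/∂y = [80·(+0.33) − (-125)·(-0.15)] / -28000 = -0.0002732
|∇h| = √(-0.002148² + -0.0002732²) = 0.002165
Seepage velocity v = K·i/n = 140.0 × 0.002165 / 0.29 = 1.045 m/day.
t = 500 / 1.045 = 478.5 days.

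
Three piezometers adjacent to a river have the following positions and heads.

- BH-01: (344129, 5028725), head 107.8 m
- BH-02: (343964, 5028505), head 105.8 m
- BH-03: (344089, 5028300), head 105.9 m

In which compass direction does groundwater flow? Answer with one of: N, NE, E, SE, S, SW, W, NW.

Taking BH-01 as reference: BH-02−BH-01 = (-165, -220, -2.0); BH-03−BH-01 = (-40, -425, -1.9).
Determinant of the coordinate differences = (-165)·(-425) − (-40)·(-220) = 61325.
∂h/∂x = [(-2.0)·(-425) − (-1.9)·(-220)] / 61325 = +0.007044
∂h/∂y = [(-165)·(-1.9) − (-40)·(-2.0)] / 61325 = +0.003808
Flow = −∇h = (-0.007044 east, -0.003808 north), which points southwest.

SW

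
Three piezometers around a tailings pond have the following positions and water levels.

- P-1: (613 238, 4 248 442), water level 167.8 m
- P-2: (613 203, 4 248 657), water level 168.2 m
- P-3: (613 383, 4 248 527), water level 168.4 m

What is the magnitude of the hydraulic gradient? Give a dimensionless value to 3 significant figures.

0.00362

Taking P-1 as reference: P-2−P-1 = (-35, 215, +0.4); P-3−P-1 = (145, 85, +0.6).
Solve a·Δx + b·Δy = Δh: det = (-35)·85 − 145·215 = -34150.
∂h/∂x = [(+0.4)·85 − (+0.6)·215] / -34150 = +0.002782
∂h/∂y = [(-35)·(+0.6) − 145·(+0.4)] / -34150 = +0.002313
|∇h| = √(0.002782² + 0.002313²) = 0.003618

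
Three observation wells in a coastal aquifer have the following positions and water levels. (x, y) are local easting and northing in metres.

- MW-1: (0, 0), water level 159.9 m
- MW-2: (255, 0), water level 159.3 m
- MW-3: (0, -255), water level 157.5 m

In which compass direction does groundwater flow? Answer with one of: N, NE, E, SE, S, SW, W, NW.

S

∂h/∂x = (159.3 − 159.9) / (255 − 0) = -0.002353
∂h/∂y = (157.5 − 159.9) / (-255 − 0) = +0.009412
Flow = −∇h = (+0.002353 east, -0.009412 north), which points south.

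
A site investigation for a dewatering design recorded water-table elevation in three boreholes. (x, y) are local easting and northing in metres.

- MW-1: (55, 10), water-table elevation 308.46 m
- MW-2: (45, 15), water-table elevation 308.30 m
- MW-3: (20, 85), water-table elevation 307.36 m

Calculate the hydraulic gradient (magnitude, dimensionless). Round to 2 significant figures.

0.015

With h = a·x + b·y + c and MW-1 as origin, the differences give:
  (-10)·a + 5·b = -0.16
  (-35)·a + 75·b = -1.10
Eliminate b (×75 and ×5, subtract): -575·a = -6.500 → a = ∂h/∂x = +0.01130
Back-substitute: b = ∂h/∂y = -0.009391.
|∇h| = √(0.01130² + -0.009391²) = 0.01469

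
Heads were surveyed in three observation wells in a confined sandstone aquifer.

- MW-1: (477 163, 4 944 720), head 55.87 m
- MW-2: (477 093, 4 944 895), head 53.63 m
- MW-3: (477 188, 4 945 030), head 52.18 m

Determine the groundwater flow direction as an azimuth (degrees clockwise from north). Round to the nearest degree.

351°

Differences from MW-1: to MW-2 (Δx, Δy, Δh) = (-70, 175, -2.24); to MW-3 = (25, 310, -3.69).
Determinant of the coordinate differences = (-70)·310 − 25·175 = -26075.
∂h/∂x = [(-2.24)·310 − (-3.69)·175] / -26075 = +0.001866
∂h/∂y = [(-70)·(-3.69) − 25·(-2.24)] / -26075 = -0.01205
Flow direction (−∇h) has components (-0.001866 E, +0.01205 N).
Azimuth = atan2(E, N) = atan2(-0.001866, +0.01205) = 351.2° ≈ 351°.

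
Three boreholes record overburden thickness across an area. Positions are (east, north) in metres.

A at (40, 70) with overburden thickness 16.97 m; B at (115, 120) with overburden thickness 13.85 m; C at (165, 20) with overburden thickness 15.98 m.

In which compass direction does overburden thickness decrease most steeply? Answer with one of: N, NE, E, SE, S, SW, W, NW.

Taking A as reference: B−A = (75, 50, -3.12); C−A = (125, -50, -0.99).
Determinant of the coordinate differences = 75·(-50) − 125·50 = -10000.
∂d/∂x = [(-3.12)·(-50) − (-0.99)·50] / -10000 = -0.02055
∂d/∂y = [75·(-0.99) − 125·(-3.12)] / -10000 = -0.03157
Steepest decrease is along −∇f = (+0.02055 E, +0.03157 N) → northeast.

NE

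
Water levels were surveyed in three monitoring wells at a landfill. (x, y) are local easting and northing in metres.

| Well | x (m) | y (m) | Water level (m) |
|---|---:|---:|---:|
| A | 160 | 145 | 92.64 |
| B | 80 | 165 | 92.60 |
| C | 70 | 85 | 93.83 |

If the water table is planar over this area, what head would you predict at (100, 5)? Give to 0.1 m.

94.9 m

With h = a·x + b·y + c and A as origin, the differences give:
  (-80)·a + 20·b = -0.04
  (-90)·a + (-60)·b = +1.19
Eliminate b (×(-60) and ×20, subtract): 6600·a = -21.400 → a = ∂h/∂x = -0.003242
Back-substitute: b = ∂h/∂y = -0.01497.
h(100, 5) = 92.64 + (-0.003242)·(-60) + (-0.01497)·(-140) = 92.64 +0.195 +2.096 = 94.930 m.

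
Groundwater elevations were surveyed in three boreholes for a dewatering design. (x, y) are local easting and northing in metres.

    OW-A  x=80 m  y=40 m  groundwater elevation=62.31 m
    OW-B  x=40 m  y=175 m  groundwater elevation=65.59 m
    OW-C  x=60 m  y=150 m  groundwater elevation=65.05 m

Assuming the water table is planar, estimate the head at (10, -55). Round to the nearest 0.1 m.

Differences from OW-A: to OW-B (Δx, Δy, Δh) = (-40, 135, +3.28); to OW-C = (-20, 110, +2.74).
Determinant of the coordinate differences = (-40)·110 − (-20)·135 = -1700.
∂h/∂x = [(+3.28)·110 − (+2.74)·135] / -1700 = +0.005353
∂h/∂y = [(-40)·(+2.74) − (-20)·(+3.28)] / -1700 = +0.02588
h(10, -55) = 62.31 + (+0.005353)·(-70) + (+0.02588)·(-95) = 62.31 -0.375 -2.459 = 59.476 m.

59.5 m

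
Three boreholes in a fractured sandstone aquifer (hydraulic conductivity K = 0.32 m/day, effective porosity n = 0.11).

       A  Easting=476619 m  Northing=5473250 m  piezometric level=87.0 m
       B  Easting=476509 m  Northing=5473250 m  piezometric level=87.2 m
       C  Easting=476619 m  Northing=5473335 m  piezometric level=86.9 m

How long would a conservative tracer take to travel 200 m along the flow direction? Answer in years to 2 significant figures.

∂h/∂x = (87.2 − 87.0) / (476509 − 476619) = -0.001818
∂h/∂y = (86.9 − 87.0) / (5473335 − 5473250) = -0.001176
|∇h| = √(-0.001818² + -0.001176²) = 0.002165
Seepage velocity v = K·i/n = 0.32 × 0.002165 / 0.11 = 0.006298 m/day.
t = 200 / 0.006298 = 3.176e+04 days = 87 years.

87 years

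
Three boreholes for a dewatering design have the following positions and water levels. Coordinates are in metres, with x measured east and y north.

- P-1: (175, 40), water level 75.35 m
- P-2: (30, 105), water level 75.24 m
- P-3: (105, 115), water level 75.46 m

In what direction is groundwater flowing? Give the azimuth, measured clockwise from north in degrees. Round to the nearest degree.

213°

Differences from P-1: to P-2 (Δx, Δy, Δh) = (-145, 65, -0.11); to P-3 = (-70, 75, +0.11).
Determinant of the coordinate differences = (-145)·75 − (-70)·65 = -6325.
∂h/∂x = [(-0.11)·75 − (+0.11)·65] / -6325 = +0.002435
∂h/∂y = [(-145)·(+0.11) − (-70)·(-0.11)] / -6325 = +0.003739
Flow direction (−∇h) has components (-0.002435 E, -0.003739 N).
Azimuth = atan2(E, N) = atan2(-0.002435, -0.003739) = 213.1° ≈ 213°.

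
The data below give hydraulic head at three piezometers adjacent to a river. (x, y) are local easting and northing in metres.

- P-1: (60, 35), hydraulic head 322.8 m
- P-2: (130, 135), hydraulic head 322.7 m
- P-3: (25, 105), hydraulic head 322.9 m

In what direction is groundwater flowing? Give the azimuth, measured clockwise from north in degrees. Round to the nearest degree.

Differences from P-1: to P-2 (Δx, Δy, Δh) = (70, 100, -0.1); to P-3 = (-35, 70, +0.1).
Solve a·Δx + b·Δy = Δh: det = 70·70 − (-35)·100 = 8400.
∂h/∂x = [(-0.1)·70 − (+0.1)·100] / 8400 = -0.002024
∂h/∂y = [70·(+0.1) − (-35)·(-0.1)] / 8400 = +0.0004167
Flow direction (−∇h) has components (+0.002024 E, -0.0004167 N).
Azimuth = atan2(E, N) = atan2(+0.002024, -0.0004167) = 101.6° ≈ 102°.

102°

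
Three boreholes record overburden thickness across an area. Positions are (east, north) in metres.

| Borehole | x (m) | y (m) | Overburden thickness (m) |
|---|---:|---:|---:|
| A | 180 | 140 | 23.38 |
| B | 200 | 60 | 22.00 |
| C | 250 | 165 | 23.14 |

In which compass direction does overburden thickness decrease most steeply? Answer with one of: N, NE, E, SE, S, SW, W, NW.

SE

Taking A as reference: B−A = (20, -80, -1.38); C−A = (70, 25, -0.24).
Solve a·Δx + b·Δy = Δd: det = 20·25 − 70·(-80) = 6100.
∂d/∂x = [(-1.38)·25 − (-0.24)·(-80)] / 6100 = -0.008803
∂d/∂y = [20·(-0.24) − 70·(-1.38)] / 6100 = +0.01505
Steepest decrease is along −∇f = (+0.008803 E, -0.01505 N) → southeast.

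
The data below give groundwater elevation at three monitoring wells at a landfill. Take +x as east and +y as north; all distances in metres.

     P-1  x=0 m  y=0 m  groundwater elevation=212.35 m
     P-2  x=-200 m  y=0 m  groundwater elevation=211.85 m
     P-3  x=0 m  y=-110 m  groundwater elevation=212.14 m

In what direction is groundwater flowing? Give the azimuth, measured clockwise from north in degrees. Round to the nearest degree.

∂h/∂x = (211.85 − 212.35) / (-200 − 0) = +0.002500
∂h/∂y = (212.14 − 212.35) / (-110 − 0) = +0.001909
Flow direction (−∇h) has components (-0.002500 E, -0.001909 N).
Azimuth = atan2(E, N) = atan2(-0.002500, -0.001909) = 232.6° ≈ 233°.

233°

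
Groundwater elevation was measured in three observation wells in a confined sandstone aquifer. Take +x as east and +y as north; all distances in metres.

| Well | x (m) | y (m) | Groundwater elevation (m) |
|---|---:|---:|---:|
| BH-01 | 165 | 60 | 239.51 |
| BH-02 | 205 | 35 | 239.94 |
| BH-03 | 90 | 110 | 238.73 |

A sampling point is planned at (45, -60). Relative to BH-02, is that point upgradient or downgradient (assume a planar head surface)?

With h = a·x + b·y + c and BH-01 as origin, the differences give:
  40·a + (-25)·b = +0.43
  (-75)·a + 50·b = -0.78
Eliminate b (×50 and ×(-25), subtract): 125·a = 2.000 → a = ∂h/∂x = +0.01600
Back-substitute: b = ∂h/∂y = +0.008400.
Head at (45, -60) = 239.51 + (+0.01600)·(-120) + (+0.008400)·(-120) = 236.58 m.
That is lower than the 239.94 m at BH-02, so the point is downgradient.

downgradient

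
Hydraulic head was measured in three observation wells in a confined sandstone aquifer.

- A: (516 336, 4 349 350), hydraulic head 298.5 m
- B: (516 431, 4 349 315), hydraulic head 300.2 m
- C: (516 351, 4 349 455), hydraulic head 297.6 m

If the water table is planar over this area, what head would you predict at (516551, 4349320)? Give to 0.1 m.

Taking A as reference: B−A = (95, -35, +1.7); C−A = (15, 105, -0.9).
Determinant of the coordinate differences = 95·105 − 15·(-35) = 10500.
∂h/∂x = [(+1.7)·105 − (-0.9)·(-35)] / 10500 = +0.01400
∂h/∂y = [95·(-0.9) − 15·(+1.7)] / 10500 = -0.01057
h(516551, 4349320) = 298.5 + (+0.01400)·(215) + (-0.01057)·(-30) = 298.5 +3.010 +0.317 = 301.827 m.

301.8 m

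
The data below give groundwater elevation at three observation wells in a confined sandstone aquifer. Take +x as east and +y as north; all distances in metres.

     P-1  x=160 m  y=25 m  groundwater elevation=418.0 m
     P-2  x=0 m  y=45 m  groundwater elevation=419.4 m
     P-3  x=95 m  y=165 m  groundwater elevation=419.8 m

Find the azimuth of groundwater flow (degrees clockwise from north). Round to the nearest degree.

141°

Taking P-1 as reference: P-2−P-1 = (-160, 20, +1.4); P-3−P-1 = (-65, 140, +1.8).
Solve a·Δx + b·Δy = Δh: det = (-160)·140 − (-65)·20 = -21100.
∂h/∂x = [(+1.4)·140 − (+1.8)·20] / -21100 = -0.007583
∂h/∂y = [(-160)·(+1.8) − (-65)·(+1.4)] / -21100 = +0.009336
Flow direction (−∇h) has components (+0.007583 E, -0.009336 N).
Azimuth = atan2(E, N) = atan2(+0.007583, -0.009336) = 140.9° ≈ 141°.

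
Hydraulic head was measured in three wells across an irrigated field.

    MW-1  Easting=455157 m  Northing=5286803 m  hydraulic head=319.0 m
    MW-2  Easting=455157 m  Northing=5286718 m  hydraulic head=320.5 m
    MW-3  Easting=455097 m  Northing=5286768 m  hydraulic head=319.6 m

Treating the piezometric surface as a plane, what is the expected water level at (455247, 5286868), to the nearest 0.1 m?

With h = a·x + b·y + c and MW-1 as origin, the differences give:
  0·a + (-85)·b = +1.5
  (-60)·a + (-35)·b = +0.6
Eliminate b (×(-35) and ×(-85), subtract): -5100·a = -1.50 → a = ∂h/∂x = +0.0002941
Back-substitute: b = ∂h/∂y = -0.01765.
h(455247, 5286868) = 319.0 + (+0.0002941)·(90) + (-0.01765)·(65) = 319.0 +0.026 -1.147 = 317.879 m.

317.9 m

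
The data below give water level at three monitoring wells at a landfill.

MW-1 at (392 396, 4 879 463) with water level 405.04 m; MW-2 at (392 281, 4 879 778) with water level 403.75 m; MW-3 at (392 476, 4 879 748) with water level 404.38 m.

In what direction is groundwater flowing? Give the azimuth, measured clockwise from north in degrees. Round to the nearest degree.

318°

Taking MW-1 as reference: MW-2−MW-1 = (-115, 315, -1.29); MW-3−MW-1 = (80, 285, -0.66).
Solve a·Δx + b·Δy = Δh: det = (-115)·285 − 80·315 = -57975.
∂h/∂x = [(-1.29)·285 − (-0.66)·315] / -57975 = +0.002755
∂h/∂y = [(-115)·(-0.66) − 80·(-1.29)] / -57975 = -0.003089
Flow direction (−∇h) has components (-0.002755 E, +0.003089 N).
Azimuth = atan2(E, N) = atan2(-0.002755, +0.003089) = 318.3° ≈ 318°.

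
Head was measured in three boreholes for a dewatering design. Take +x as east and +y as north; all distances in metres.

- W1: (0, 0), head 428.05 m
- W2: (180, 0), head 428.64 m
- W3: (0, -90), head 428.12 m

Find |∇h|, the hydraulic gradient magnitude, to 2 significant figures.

∂h/∂x = (428.64 − 428.05) / (180 − 0) = +0.003278
∂h/∂y = (428.12 − 428.05) / (-90 − 0) = -0.0007778
|∇h| = √(0.003278² + -0.0007778²) = 0.003369

0.0034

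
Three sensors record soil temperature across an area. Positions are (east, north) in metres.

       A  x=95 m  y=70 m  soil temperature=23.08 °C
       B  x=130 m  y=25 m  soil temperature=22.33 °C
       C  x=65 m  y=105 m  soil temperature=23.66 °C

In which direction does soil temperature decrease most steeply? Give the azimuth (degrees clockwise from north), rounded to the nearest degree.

184°

Taking A as reference: B−A = (35, -45, -0.75); C−A = (-30, 35, +0.58).
Determinant of the coordinate differences = 35·35 − (-30)·(-45) = -125.
∂T/∂x = [(-0.75)·35 − (+0.58)·(-45)] / -125 = +0.001200
∂T/∂y = [35·(+0.58) − (-30)·(-0.75)] / -125 = +0.01760
Steepest decrease is along −∇f: components (-0.001200 E, -0.01760 N).
Azimuth = atan2(-0.001200, -0.01760) = 183.9° ≈ 184°.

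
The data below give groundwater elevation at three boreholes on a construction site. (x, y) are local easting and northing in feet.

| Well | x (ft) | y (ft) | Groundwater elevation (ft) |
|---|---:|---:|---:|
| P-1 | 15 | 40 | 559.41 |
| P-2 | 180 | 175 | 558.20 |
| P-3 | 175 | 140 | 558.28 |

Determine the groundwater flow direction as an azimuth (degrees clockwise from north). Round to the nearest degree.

077°

Differences from P-1: to P-2 (Δx, Δy, Δh) = (165, 135, -1.21); to P-3 = (160, 100, -1.13).
Solve a·Δx + b·Δy = Δh: det = 165·100 − 160·135 = -5100.
∂h/∂x = [(-1.21)·100 − (-1.13)·135] / -5100 = -0.006186
∂h/∂y = [165·(-1.13) − 160·(-1.21)] / -5100 = -0.001402
Flow direction (−∇h) has components (+0.006186 E, +0.001402 N).
Azimuth = atan2(E, N) = atan2(+0.006186, +0.001402) = 77.2° ≈ 077°.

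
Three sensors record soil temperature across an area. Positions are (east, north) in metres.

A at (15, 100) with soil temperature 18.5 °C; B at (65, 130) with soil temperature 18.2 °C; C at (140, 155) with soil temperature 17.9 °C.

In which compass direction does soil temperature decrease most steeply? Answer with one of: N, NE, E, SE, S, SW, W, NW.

Differences from A: to B (Δx, Δy, Δh) = (50, 30, -0.3); to C = (125, 55, -0.6).
Determinant of the coordinate differences = 50·55 − 125·30 = -1000.
∂T/∂x = [(-0.3)·55 − (-0.6)·30] / -1000 = -0.001500
∂T/∂y = [50·(-0.6) − 125·(-0.3)] / -1000 = -0.007500
Steepest decrease is along −∇f = (+0.001500 E, +0.007500 N) → north.

N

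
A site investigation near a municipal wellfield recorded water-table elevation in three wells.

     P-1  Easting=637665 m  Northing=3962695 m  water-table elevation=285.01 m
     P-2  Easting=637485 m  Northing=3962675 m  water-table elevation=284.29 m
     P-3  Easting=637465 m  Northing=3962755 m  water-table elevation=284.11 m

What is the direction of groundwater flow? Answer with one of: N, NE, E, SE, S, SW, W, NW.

With h = a·x + b·y + c and P-1 as origin, the differences give:
  (-180)·a + (-20)·b = -0.72
  (-200)·a + 60·b = -0.90
Eliminate b (×60 and ×(-20), subtract): -14800·a = -61.200 → a = ∂h/∂x = +0.004135
Back-substitute: b = ∂h/∂y = -0.001216.
Flow = −∇h = (-0.004135 east, +0.001216 north), which points west.

W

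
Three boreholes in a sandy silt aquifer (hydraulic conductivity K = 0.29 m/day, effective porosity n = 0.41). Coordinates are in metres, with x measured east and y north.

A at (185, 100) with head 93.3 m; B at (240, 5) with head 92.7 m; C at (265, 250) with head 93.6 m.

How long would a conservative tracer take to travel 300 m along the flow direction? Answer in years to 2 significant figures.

210 years

Taking A as reference: B−A = (55, -95, -0.6); C−A = (80, 150, +0.3).
Determinant of the coordinate differences = 55·150 − 80·(-95) = 15850.
∂h/∂x = [(-0.6)·150 − (+0.3)·(-95)] / 15850 = -0.003880
∂h/∂y = [55·(+0.3) − 80·(-0.6)] / 15850 = +0.004069
|∇h| = √(-0.003880² + 0.004069²) = 0.005622
Seepage velocity v = K·i/n = 0.29 × 0.005622 / 0.41 = 0.003977 m/day.
t = 300 / 0.003977 = 7.543e+04 days = 207 years.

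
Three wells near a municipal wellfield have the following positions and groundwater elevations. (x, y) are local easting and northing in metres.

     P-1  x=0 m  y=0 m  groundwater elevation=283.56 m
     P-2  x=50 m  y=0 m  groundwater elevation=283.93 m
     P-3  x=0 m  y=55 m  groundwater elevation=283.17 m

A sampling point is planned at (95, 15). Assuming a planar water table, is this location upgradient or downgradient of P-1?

upgradient

∂h/∂x = (283.93 − 283.56) / (50 − 0) = +0.007400
∂h/∂y = (283.17 − 283.56) / (55 − 0) = -0.007091
Head at (95, 15) = 283.56 + (+0.007400)·(95) + (-0.007091)·(15) = 284.16 m.
That is higher than the 283.56 m at P-1, so the point is upgradient.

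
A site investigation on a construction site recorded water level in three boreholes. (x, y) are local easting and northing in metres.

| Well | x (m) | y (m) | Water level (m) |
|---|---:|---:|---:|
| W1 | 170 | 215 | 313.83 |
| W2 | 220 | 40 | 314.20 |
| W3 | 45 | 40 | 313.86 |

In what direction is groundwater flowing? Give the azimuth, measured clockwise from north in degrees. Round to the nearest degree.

309°

Taking W1 as reference: W2−W1 = (50, -175, +0.37); W3−W1 = (-125, -175, +0.03).
Determinant of the coordinate differences = 50·(-175) − (-125)·(-175) = -30625.
∂h/∂x = [(+0.37)·(-175) − (+0.03)·(-175)] / -30625 = +0.001943
∂h/∂y = [50·(+0.03) − (-125)·(+0.37)] / -30625 = -0.001559
Flow direction (−∇h) has components (-0.001943 E, +0.001559 N).
Azimuth = atan2(E, N) = atan2(-0.001943, +0.001559) = 308.7° ≈ 309°.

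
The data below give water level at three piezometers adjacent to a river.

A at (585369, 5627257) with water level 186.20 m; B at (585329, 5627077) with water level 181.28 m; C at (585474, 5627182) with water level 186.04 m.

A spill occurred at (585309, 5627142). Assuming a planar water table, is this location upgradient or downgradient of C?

downgradient

Differences from A: to B (Δx, Δy, Δh) = (-40, -180, -4.92); to C = (105, -75, -0.16).
Solve a·Δx + b·Δy = Δh: det = (-40)·(-75) − 105·(-180) = 21900.
∂h/∂x = [(-4.92)·(-75) − (-0.16)·(-180)] / 21900 = +0.01553
∂h/∂y = [(-40)·(-0.16) − 105·(-4.92)] / 21900 = +0.02388
Head at (585309, 5627142) = 186.20 + (+0.01553)·(-60) + (+0.02388)·(-115) = 182.52 m.
That is lower than the 186.04 m at C, so the point is downgradient.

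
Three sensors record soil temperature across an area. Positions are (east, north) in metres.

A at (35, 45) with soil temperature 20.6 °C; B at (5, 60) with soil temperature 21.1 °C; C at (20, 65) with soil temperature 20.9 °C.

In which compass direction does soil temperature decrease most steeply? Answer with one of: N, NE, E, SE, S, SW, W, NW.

E

Differences from A: to B (Δx, Δy, Δh) = (-30, 15, +0.5); to C = (-15, 20, +0.3).
Determinant of the coordinate differences = (-30)·20 − (-15)·15 = -375.
∂T/∂x = [(+0.5)·20 − (+0.3)·15] / -375 = -0.01467
∂T/∂y = [(-30)·(+0.3) − (-15)·(+0.5)] / -375 = +0.004000
Steepest decrease is along −∇f = (+0.01467 E, -0.004000 N) → east.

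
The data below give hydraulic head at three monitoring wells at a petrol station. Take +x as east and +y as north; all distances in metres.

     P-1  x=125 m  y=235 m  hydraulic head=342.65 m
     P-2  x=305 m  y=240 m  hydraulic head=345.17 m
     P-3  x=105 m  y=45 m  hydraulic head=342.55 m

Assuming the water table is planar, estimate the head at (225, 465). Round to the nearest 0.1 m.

With h = a·x + b·y + c and P-1 as origin, the differences give:
  180·a + 5·b = +2.52
  (-20)·a + (-190)·b = -0.10
Eliminate b (×(-190) and ×5, subtract): -34100·a = -478.300 → a = ∂h/∂x = +0.01403
Back-substitute: b = ∂h/∂y = -0.0009501.
h(225, 465) = 342.65 + (+0.01403)·(100) + (-0.0009501)·(230) = 342.65 +1.403 -0.219 = 343.834 m.

343.8 m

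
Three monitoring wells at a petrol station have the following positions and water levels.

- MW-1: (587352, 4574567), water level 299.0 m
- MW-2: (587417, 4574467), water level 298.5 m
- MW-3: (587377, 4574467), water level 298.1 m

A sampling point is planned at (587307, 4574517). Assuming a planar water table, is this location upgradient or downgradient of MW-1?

Taking MW-1 as reference: MW-2−MW-1 = (65, -100, -0.5); MW-3−MW-1 = (25, -100, -0.9).
Solve a·Δx + b·Δy = Δh: det = 65·(-100) − 25·(-100) = -4000.
∂h/∂x = [(-0.5)·(-100) − (-0.9)·(-100)] / -4000 = +0.010000
∂h/∂y = [65·(-0.9) − 25·(-0.5)] / -4000 = +0.01150
Head at (587307, 4574517) = 299.0 + (+0.010000)·(-45) + (+0.01150)·(-50) = 297.97 m.
That is lower than the 299.0 m at MW-1, so the point is downgradient.

downgradient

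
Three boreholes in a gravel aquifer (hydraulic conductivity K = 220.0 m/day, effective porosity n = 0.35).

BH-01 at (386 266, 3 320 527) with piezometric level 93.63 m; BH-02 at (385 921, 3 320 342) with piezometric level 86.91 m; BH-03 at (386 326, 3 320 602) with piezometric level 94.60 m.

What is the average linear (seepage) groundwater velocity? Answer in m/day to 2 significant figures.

14 m/day

With h = a·x + b·y + c and BH-01 as origin, the differences give:
  (-345)·a + (-185)·b = -6.72
  60·a + 75·b = +0.97
Eliminate b (×75 and ×(-185), subtract): -14775·a = -324.550 → a = ∂h/∂x = +0.02197
Back-substitute: b = ∂h/∂y = -0.004640.
|∇h| = √(0.02197² + -0.004640²) = 0.02245
Seepage velocity v = K·i/n = 220.0 × 0.02245 / 0.35 = 14.11 m/day.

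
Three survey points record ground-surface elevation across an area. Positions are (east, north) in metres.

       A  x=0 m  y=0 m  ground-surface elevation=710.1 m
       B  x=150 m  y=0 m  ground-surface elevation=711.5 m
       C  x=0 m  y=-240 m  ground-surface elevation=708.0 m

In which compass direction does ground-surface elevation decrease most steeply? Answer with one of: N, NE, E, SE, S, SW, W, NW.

SW

∂z/∂x = (711.5 − 710.1) / (150 − 0) = +0.009333
∂z/∂y = (708.0 − 710.1) / (-240 − 0) = +0.008750
Steepest decrease is along −∇f = (-0.009333 E, -0.008750 N) → southwest.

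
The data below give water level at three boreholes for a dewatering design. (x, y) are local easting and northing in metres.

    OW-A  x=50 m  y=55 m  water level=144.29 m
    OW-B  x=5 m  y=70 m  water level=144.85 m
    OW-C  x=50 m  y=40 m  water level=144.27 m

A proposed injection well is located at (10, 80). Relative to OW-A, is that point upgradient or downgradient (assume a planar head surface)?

upgradient

Differences from OW-A: to OW-B (Δx, Δy, Δh) = (-45, 15, +0.56); to OW-C = (0, -15, -0.02).
Solve a·Δx + b·Δy = Δh: det = (-45)·(-15) − 0·15 = 675.
∂h/∂x = [(+0.56)·(-15) − (-0.02)·15] / 675 = -0.01200
∂h/∂y = [(-45)·(-0.02) − 0·(+0.56)] / 675 = +0.001333
Head at (10, 80) = 144.29 + (-0.01200)·(-40) + (+0.001333)·(25) = 144.80 m.
That is higher than the 144.29 m at OW-A, so the point is upgradient.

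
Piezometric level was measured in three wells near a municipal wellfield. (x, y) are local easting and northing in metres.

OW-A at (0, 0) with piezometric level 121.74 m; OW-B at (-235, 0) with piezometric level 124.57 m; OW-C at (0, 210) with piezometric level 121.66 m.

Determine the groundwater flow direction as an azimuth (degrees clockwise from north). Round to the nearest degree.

088°

∂h/∂x = (124.57 − 121.74) / (-235 − 0) = -0.01204
∂h/∂y = (121.66 − 121.74) / (210 − 0) = -0.0003810
Flow direction (−∇h) has components (+0.01204 E, +0.0003810 N).
Azimuth = atan2(E, N) = atan2(+0.01204, +0.0003810) = 88.2° ≈ 088°.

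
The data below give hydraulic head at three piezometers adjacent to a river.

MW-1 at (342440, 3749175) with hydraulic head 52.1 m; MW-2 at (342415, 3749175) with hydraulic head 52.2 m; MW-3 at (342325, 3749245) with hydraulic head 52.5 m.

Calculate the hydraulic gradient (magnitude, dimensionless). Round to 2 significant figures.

Three-point gradient (reference MW-1): Δ to MW-2 = (-25, 0, +0.1), Δ to MW-3 = (-115, 70, +0.4).
∂h/∂x = -0.004000, ∂h/∂y = -0.0008571 (det = -1750).
|∇h| = √(-0.004000² + -0.0008571²) = 0.004091

0.0041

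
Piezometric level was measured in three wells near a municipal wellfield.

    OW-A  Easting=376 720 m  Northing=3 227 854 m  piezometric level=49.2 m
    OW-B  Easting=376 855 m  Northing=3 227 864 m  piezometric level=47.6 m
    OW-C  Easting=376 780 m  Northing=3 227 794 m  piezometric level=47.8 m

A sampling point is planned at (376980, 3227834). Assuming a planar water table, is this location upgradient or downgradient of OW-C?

downgradient

Taking OW-A as reference: OW-B−OW-A = (135, 10, -1.6); OW-C−OW-A = (60, -60, -1.4).
Determinant of the coordinate differences = 135·(-60) − 60·10 = -8700.
∂h/∂x = [(-1.6)·(-60) − (-1.4)·10] / -8700 = -0.01264
∂h/∂y = [135·(-1.4) − 60·(-1.6)] / -8700 = +0.01069
Head at (376980, 3227834) = 49.2 + (-0.01264)·(260) + (+0.01069)·(-20) = 45.70 m.
That is lower than the 47.8 m at OW-C, so the point is downgradient.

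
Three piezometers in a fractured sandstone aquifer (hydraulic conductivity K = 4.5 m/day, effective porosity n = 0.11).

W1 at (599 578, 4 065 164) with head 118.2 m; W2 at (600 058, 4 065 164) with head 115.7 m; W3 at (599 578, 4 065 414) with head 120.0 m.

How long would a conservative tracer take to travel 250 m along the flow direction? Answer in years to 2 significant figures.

∂h/∂x = (115.7 − 118.2) / (600058 − 599578) = -0.005208
∂h/∂y = (120.0 − 118.2) / (4065414 − 4065164) = +0.007200
|∇h| = √(-0.005208² + 0.007200²) = 0.008886
Seepage velocity v = K·i/n = 4.5 × 0.008886 / 0.11 = 0.3635 m/day.
t = 250 / 0.3635 = 687.8 days = 1.88 years.

1.9 years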